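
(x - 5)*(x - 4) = x^2 - 9*x + 20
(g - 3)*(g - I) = g^2 - 3*g - I*g + 3*I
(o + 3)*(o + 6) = o^2 + 9*o + 18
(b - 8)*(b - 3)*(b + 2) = b^3 - 9*b^2 + 2*b + 48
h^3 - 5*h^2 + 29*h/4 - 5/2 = (h - 5/2)*(h - 2)*(h - 1/2)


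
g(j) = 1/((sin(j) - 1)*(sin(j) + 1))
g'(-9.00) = -1.09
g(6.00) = -1.08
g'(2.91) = 0.50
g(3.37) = -1.05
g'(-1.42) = 583.23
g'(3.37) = -0.49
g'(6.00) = 0.63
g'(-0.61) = 2.08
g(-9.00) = -1.20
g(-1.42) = -44.31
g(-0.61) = -1.49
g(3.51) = -1.15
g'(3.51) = -0.89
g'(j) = -cos(j)/((sin(j) - 1)*(sin(j) + 1)^2) - cos(j)/((sin(j) - 1)^2*(sin(j) + 1)) = -2*sin(j)/cos(j)^3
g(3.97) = -2.19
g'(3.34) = -0.42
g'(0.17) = -0.35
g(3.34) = -1.04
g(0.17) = -1.03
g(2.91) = -1.06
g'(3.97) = -4.77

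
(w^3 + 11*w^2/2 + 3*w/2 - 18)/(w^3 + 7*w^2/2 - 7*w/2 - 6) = (w + 3)/(w + 1)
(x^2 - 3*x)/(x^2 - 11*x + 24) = x/(x - 8)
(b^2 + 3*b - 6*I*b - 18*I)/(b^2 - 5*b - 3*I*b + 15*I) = (b^2 + b*(3 - 6*I) - 18*I)/(b^2 + b*(-5 - 3*I) + 15*I)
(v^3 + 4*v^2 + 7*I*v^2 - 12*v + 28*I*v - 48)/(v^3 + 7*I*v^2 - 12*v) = (v + 4)/v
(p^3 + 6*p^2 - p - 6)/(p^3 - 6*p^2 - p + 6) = (p + 6)/(p - 6)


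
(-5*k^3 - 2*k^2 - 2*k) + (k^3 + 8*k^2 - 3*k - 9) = -4*k^3 + 6*k^2 - 5*k - 9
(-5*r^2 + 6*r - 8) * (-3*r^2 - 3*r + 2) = 15*r^4 - 3*r^3 - 4*r^2 + 36*r - 16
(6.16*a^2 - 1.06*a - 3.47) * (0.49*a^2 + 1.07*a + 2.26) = 3.0184*a^4 + 6.0718*a^3 + 11.0871*a^2 - 6.1085*a - 7.8422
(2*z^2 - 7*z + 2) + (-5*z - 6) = 2*z^2 - 12*z - 4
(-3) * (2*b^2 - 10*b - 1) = -6*b^2 + 30*b + 3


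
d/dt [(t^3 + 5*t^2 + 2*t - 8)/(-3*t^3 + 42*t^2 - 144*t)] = (19*t^4 - 92*t^3 - 292*t^2 + 224*t - 384)/(3*t^2*(t^4 - 28*t^3 + 292*t^2 - 1344*t + 2304))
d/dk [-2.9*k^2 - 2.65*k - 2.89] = -5.8*k - 2.65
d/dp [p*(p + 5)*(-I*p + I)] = I*(-3*p^2 - 8*p + 5)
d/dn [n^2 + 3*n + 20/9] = 2*n + 3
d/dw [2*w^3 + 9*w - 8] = 6*w^2 + 9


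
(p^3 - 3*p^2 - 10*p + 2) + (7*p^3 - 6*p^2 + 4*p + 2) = 8*p^3 - 9*p^2 - 6*p + 4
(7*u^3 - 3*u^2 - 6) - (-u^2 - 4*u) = 7*u^3 - 2*u^2 + 4*u - 6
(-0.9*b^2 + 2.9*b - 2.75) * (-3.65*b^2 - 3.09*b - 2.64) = 3.285*b^4 - 7.804*b^3 + 3.4525*b^2 + 0.841499999999999*b + 7.26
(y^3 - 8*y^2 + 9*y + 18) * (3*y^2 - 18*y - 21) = 3*y^5 - 42*y^4 + 150*y^3 + 60*y^2 - 513*y - 378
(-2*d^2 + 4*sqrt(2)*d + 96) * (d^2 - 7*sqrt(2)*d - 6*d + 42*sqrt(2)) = -2*d^4 + 12*d^3 + 18*sqrt(2)*d^3 - 108*sqrt(2)*d^2 + 40*d^2 - 672*sqrt(2)*d - 240*d + 4032*sqrt(2)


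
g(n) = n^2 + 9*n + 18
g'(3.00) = 15.00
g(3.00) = 54.00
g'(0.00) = 9.00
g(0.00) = 18.00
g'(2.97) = 14.94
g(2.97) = 53.55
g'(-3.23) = 2.54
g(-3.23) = -0.64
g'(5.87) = 20.74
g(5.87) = 105.29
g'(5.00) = 19.00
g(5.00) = 88.00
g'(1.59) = 12.18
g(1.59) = 34.84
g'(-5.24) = -1.48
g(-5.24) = -1.70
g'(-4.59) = -0.18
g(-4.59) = -2.24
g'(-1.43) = 6.14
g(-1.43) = 7.17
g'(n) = 2*n + 9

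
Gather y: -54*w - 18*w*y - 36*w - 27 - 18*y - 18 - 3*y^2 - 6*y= -90*w - 3*y^2 + y*(-18*w - 24) - 45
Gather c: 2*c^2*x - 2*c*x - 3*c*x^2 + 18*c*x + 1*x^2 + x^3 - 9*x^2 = 2*c^2*x + c*(-3*x^2 + 16*x) + x^3 - 8*x^2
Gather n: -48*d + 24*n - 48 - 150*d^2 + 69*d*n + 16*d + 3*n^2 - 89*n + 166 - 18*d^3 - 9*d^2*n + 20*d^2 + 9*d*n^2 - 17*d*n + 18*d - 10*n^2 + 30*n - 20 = -18*d^3 - 130*d^2 - 14*d + n^2*(9*d - 7) + n*(-9*d^2 + 52*d - 35) + 98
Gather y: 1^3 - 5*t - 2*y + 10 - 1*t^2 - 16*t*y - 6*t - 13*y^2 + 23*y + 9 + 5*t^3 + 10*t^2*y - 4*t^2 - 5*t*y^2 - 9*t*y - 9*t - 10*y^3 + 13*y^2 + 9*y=5*t^3 - 5*t^2 - 5*t*y^2 - 20*t - 10*y^3 + y*(10*t^2 - 25*t + 30) + 20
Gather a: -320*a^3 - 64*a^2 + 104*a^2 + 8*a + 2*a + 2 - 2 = -320*a^3 + 40*a^2 + 10*a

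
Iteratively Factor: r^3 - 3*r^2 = (r)*(r^2 - 3*r) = r*(r - 3)*(r)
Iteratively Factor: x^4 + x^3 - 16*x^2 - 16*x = (x + 4)*(x^3 - 3*x^2 - 4*x) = (x + 1)*(x + 4)*(x^2 - 4*x) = x*(x + 1)*(x + 4)*(x - 4)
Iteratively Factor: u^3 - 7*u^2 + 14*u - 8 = (u - 2)*(u^2 - 5*u + 4) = (u - 4)*(u - 2)*(u - 1)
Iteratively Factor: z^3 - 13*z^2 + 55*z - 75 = (z - 5)*(z^2 - 8*z + 15) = (z - 5)*(z - 3)*(z - 5)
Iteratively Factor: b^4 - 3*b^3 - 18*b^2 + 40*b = (b - 2)*(b^3 - b^2 - 20*b) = (b - 2)*(b + 4)*(b^2 - 5*b) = b*(b - 2)*(b + 4)*(b - 5)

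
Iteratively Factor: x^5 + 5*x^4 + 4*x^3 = (x + 1)*(x^4 + 4*x^3) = x*(x + 1)*(x^3 + 4*x^2) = x^2*(x + 1)*(x^2 + 4*x) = x^2*(x + 1)*(x + 4)*(x)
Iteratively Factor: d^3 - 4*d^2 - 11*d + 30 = (d + 3)*(d^2 - 7*d + 10) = (d - 5)*(d + 3)*(d - 2)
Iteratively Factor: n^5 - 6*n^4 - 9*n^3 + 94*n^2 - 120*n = (n)*(n^4 - 6*n^3 - 9*n^2 + 94*n - 120) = n*(n - 5)*(n^3 - n^2 - 14*n + 24) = n*(n - 5)*(n + 4)*(n^2 - 5*n + 6) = n*(n - 5)*(n - 3)*(n + 4)*(n - 2)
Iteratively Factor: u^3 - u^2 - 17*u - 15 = (u - 5)*(u^2 + 4*u + 3) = (u - 5)*(u + 3)*(u + 1)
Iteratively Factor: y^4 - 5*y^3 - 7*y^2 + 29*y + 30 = (y - 5)*(y^3 - 7*y - 6) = (y - 5)*(y - 3)*(y^2 + 3*y + 2) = (y - 5)*(y - 3)*(y + 2)*(y + 1)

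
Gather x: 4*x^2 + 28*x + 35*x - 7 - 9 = 4*x^2 + 63*x - 16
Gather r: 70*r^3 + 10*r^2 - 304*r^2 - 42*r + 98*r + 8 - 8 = 70*r^3 - 294*r^2 + 56*r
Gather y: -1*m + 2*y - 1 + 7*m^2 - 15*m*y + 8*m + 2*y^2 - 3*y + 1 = 7*m^2 + 7*m + 2*y^2 + y*(-15*m - 1)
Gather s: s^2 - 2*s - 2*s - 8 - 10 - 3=s^2 - 4*s - 21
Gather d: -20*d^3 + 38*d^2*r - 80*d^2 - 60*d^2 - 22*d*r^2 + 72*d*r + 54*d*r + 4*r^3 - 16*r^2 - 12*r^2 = -20*d^3 + d^2*(38*r - 140) + d*(-22*r^2 + 126*r) + 4*r^3 - 28*r^2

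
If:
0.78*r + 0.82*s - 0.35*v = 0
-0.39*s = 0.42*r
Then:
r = -3.3955223880597*v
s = 3.65671641791045*v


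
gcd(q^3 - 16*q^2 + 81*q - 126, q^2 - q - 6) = q - 3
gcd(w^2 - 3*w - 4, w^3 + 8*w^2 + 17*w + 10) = w + 1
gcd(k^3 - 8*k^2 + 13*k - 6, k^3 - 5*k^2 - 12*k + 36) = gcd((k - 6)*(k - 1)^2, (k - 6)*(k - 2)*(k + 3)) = k - 6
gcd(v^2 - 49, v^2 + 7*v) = v + 7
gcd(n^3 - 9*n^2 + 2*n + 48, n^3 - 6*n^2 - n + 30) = n^2 - n - 6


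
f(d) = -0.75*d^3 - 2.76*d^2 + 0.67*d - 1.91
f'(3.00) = -36.14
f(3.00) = -44.99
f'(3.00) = -36.14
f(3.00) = -44.99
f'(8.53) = -210.13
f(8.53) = -662.50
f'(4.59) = -72.07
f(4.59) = -129.51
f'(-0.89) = 3.80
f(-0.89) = -4.16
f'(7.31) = -159.91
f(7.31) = -437.46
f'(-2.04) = 2.57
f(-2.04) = -8.40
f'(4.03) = -58.12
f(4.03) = -93.12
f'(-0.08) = 1.10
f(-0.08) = -1.98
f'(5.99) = -113.13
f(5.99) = -258.12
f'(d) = -2.25*d^2 - 5.52*d + 0.67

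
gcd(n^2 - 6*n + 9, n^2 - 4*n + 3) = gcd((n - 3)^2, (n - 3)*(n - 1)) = n - 3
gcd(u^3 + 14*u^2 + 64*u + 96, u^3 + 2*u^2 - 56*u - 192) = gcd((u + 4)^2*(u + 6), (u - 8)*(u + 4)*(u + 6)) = u^2 + 10*u + 24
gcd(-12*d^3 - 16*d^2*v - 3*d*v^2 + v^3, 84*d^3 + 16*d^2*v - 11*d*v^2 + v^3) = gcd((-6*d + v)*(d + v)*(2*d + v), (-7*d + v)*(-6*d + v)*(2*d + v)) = -12*d^2 - 4*d*v + v^2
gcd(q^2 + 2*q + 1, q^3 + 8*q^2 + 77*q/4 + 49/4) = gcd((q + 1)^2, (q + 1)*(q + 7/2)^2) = q + 1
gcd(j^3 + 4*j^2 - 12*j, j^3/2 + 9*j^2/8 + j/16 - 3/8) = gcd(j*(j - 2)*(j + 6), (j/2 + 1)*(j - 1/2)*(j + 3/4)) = 1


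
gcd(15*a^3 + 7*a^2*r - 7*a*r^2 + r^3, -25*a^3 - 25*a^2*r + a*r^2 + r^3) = -5*a^2 - 4*a*r + r^2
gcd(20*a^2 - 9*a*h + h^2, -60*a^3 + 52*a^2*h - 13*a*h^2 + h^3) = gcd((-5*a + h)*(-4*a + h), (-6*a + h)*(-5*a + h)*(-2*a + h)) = 5*a - h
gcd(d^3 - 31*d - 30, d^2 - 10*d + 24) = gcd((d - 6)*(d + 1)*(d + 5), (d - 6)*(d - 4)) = d - 6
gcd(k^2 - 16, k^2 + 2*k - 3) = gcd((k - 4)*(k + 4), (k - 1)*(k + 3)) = 1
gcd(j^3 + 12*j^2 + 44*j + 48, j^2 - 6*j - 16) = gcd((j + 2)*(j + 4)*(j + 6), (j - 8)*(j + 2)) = j + 2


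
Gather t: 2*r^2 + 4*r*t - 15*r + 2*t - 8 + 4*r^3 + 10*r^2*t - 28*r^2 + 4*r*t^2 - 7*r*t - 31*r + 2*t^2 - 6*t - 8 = 4*r^3 - 26*r^2 - 46*r + t^2*(4*r + 2) + t*(10*r^2 - 3*r - 4) - 16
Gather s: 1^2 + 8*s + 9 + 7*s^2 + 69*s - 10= 7*s^2 + 77*s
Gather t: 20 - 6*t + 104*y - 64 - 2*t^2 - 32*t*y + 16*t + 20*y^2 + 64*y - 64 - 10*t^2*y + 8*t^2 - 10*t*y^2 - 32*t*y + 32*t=t^2*(6 - 10*y) + t*(-10*y^2 - 64*y + 42) + 20*y^2 + 168*y - 108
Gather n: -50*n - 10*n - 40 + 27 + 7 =-60*n - 6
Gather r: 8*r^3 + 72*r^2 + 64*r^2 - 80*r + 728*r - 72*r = 8*r^3 + 136*r^2 + 576*r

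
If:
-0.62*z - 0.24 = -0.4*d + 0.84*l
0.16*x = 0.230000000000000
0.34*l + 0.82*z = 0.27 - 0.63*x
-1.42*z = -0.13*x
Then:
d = -3.79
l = -2.19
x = 1.44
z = 0.13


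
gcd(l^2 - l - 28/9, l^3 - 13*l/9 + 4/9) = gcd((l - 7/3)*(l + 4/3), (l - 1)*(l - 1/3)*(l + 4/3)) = l + 4/3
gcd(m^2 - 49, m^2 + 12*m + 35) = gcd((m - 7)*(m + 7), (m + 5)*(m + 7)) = m + 7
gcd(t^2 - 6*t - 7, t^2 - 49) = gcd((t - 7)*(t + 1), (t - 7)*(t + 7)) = t - 7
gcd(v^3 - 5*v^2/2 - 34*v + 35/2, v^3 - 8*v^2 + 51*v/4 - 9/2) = v - 1/2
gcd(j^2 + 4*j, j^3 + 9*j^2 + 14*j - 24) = j + 4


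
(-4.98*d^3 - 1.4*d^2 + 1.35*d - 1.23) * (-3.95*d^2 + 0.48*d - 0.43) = 19.671*d^5 + 3.1396*d^4 - 3.8631*d^3 + 6.1085*d^2 - 1.1709*d + 0.5289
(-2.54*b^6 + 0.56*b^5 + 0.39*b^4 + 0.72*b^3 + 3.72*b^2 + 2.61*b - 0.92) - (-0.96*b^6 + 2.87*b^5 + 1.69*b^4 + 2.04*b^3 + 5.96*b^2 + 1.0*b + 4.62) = -1.58*b^6 - 2.31*b^5 - 1.3*b^4 - 1.32*b^3 - 2.24*b^2 + 1.61*b - 5.54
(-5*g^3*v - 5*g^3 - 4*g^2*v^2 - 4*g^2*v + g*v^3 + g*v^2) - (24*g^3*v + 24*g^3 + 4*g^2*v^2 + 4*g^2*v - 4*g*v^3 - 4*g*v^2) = -29*g^3*v - 29*g^3 - 8*g^2*v^2 - 8*g^2*v + 5*g*v^3 + 5*g*v^2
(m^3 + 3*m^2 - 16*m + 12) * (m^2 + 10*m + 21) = m^5 + 13*m^4 + 35*m^3 - 85*m^2 - 216*m + 252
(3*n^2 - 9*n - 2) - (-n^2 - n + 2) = 4*n^2 - 8*n - 4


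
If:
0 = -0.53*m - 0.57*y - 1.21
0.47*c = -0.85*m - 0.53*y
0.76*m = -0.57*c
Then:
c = 5.57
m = -4.18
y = 1.76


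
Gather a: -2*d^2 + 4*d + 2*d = -2*d^2 + 6*d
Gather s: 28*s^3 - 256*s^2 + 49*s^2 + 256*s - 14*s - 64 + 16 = 28*s^3 - 207*s^2 + 242*s - 48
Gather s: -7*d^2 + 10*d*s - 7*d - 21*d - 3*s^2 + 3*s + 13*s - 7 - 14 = -7*d^2 - 28*d - 3*s^2 + s*(10*d + 16) - 21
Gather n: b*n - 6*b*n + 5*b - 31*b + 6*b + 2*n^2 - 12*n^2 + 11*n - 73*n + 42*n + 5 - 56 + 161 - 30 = -20*b - 10*n^2 + n*(-5*b - 20) + 80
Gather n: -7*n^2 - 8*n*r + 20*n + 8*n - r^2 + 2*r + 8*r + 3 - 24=-7*n^2 + n*(28 - 8*r) - r^2 + 10*r - 21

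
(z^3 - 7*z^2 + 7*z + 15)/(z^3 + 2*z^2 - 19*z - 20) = (z^2 - 8*z + 15)/(z^2 + z - 20)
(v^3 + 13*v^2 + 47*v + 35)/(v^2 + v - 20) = (v^2 + 8*v + 7)/(v - 4)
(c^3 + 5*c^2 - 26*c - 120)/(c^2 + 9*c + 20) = (c^2 + c - 30)/(c + 5)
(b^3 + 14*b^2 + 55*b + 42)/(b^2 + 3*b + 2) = (b^2 + 13*b + 42)/(b + 2)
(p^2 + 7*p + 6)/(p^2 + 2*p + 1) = (p + 6)/(p + 1)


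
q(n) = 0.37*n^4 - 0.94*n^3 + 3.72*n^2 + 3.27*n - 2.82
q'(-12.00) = -3049.53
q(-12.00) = 9790.26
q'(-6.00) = -462.57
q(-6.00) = 794.04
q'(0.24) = 4.91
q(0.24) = -1.83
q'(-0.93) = -7.28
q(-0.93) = -1.61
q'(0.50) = 6.47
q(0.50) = -0.35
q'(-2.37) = -49.90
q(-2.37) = 34.51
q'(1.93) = 17.76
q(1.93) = 15.72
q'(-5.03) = -293.85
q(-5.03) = 431.33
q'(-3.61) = -129.97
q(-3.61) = 140.92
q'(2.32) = 23.83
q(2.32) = 23.77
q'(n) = 1.48*n^3 - 2.82*n^2 + 7.44*n + 3.27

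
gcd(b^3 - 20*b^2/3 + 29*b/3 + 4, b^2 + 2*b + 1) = 1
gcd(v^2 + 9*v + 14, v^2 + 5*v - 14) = v + 7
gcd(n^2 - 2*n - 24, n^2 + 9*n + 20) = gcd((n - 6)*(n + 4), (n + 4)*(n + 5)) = n + 4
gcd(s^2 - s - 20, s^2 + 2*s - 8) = s + 4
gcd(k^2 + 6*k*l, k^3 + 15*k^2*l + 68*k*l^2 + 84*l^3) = k + 6*l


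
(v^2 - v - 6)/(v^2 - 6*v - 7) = (-v^2 + v + 6)/(-v^2 + 6*v + 7)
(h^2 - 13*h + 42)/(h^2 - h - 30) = (h - 7)/(h + 5)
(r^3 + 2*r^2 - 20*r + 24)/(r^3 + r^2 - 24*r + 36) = (r - 2)/(r - 3)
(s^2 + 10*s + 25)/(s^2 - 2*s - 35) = (s + 5)/(s - 7)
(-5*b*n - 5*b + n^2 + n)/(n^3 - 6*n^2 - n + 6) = (-5*b + n)/(n^2 - 7*n + 6)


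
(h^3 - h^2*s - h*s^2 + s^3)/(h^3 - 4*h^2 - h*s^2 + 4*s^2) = (h - s)/(h - 4)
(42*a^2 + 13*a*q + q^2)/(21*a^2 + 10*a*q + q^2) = (6*a + q)/(3*a + q)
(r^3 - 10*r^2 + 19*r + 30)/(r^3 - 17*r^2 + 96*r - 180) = (r + 1)/(r - 6)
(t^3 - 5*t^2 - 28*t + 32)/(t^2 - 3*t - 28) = (t^2 - 9*t + 8)/(t - 7)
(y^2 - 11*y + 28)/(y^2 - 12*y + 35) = (y - 4)/(y - 5)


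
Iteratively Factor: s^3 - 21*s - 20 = (s + 1)*(s^2 - s - 20) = (s + 1)*(s + 4)*(s - 5)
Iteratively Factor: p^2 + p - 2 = (p - 1)*(p + 2)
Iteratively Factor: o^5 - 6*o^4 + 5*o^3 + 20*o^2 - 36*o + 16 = (o - 4)*(o^4 - 2*o^3 - 3*o^2 + 8*o - 4) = (o - 4)*(o - 1)*(o^3 - o^2 - 4*o + 4) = (o - 4)*(o - 2)*(o - 1)*(o^2 + o - 2) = (o - 4)*(o - 2)*(o - 1)*(o + 2)*(o - 1)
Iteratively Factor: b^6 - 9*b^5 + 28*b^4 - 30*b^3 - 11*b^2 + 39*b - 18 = (b + 1)*(b^5 - 10*b^4 + 38*b^3 - 68*b^2 + 57*b - 18) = (b - 1)*(b + 1)*(b^4 - 9*b^3 + 29*b^2 - 39*b + 18) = (b - 3)*(b - 1)*(b + 1)*(b^3 - 6*b^2 + 11*b - 6) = (b - 3)*(b - 2)*(b - 1)*(b + 1)*(b^2 - 4*b + 3) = (b - 3)*(b - 2)*(b - 1)^2*(b + 1)*(b - 3)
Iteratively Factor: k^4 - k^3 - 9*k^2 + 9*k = (k - 1)*(k^3 - 9*k) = (k - 3)*(k - 1)*(k^2 + 3*k) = k*(k - 3)*(k - 1)*(k + 3)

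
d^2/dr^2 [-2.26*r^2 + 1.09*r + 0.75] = -4.52000000000000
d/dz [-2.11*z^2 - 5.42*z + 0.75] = -4.22*z - 5.42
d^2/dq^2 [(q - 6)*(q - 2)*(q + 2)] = 6*q - 12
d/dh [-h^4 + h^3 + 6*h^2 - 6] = h*(-4*h^2 + 3*h + 12)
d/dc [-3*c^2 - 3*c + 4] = -6*c - 3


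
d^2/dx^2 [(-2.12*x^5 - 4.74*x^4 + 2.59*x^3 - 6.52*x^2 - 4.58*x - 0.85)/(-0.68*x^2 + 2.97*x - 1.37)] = (5.88172800000001*x^7 - 64.12128*x^6 + 202.516128*x^5 + 18.5790600000001*x^4 - 239.300222*x^3 + 135.902826*x^2 - 65.067354*x + 75.15771)/(0.314432*x^6 - 4.119984*x^5 + 19.8951*x^4 - 42.799185*x^3 + 40.082775*x^2 - 16.723179*x + 2.571353)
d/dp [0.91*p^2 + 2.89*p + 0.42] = 1.82*p + 2.89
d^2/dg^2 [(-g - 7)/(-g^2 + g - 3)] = 2*(-3*(g + 2)*(g^2 - g + 3) + (g + 7)*(2*g - 1)^2)/(g^2 - g + 3)^3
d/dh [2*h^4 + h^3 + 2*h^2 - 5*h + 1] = 8*h^3 + 3*h^2 + 4*h - 5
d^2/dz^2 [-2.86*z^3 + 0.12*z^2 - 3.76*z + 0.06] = 0.24 - 17.16*z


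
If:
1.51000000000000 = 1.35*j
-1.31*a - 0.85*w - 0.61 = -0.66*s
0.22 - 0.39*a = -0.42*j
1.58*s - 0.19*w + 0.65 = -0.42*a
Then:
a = 1.77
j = 1.12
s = -1.43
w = -4.55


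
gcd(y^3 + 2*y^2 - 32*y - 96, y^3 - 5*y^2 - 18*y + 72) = y^2 - 2*y - 24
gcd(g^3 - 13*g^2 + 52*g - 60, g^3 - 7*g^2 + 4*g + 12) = g^2 - 8*g + 12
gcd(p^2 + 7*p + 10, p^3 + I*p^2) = 1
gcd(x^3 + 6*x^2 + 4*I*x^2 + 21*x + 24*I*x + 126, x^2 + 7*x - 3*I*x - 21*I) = x - 3*I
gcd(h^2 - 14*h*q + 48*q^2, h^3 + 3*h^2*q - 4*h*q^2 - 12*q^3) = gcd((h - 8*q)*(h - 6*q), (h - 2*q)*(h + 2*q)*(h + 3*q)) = 1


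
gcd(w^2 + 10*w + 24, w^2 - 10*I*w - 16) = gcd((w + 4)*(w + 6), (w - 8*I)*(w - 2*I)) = 1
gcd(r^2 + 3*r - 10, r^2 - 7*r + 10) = r - 2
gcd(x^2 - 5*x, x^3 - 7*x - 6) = 1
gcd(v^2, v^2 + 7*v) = v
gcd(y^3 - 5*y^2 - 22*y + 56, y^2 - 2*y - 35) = y - 7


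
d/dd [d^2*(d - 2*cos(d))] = d*(2*d*sin(d) + 3*d - 4*cos(d))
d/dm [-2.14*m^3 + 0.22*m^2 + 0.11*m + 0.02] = -6.42*m^2 + 0.44*m + 0.11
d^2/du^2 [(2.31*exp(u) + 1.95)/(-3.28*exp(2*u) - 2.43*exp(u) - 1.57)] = (-24.851904*exp(4*u) - 65.503896*exp(3*u) + 24.746616*exp(2*u) + 37.465206*exp(u) + 1.745526)*exp(u)/(35.287552*exp(6*u) + 78.428736*exp(5*u) + 108.77628*exp(4*u) + 89.430075*exp(3*u) + 52.066695*exp(2*u) + 17.969121*exp(u) + 3.869893)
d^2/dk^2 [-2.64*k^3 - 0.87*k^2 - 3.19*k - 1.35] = -15.84*k - 1.74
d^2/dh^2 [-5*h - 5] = 0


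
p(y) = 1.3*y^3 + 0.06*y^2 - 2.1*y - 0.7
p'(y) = 3.9*y^2 + 0.12*y - 2.1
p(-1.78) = -4.10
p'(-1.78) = 10.04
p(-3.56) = -51.12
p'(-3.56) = 46.90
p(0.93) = -1.56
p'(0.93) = 1.38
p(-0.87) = 0.32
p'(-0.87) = 0.75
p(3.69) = 57.68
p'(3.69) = 51.45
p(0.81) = -1.67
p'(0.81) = 0.56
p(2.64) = 18.09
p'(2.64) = 25.40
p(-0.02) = -0.66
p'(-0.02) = -2.10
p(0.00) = -0.70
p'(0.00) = -2.10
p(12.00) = 2229.14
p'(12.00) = 560.94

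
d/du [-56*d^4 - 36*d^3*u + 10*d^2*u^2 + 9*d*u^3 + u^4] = -36*d^3 + 20*d^2*u + 27*d*u^2 + 4*u^3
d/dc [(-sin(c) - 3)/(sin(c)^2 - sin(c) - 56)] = (sin(c)^2 + 6*sin(c) + 53)*cos(c)/(sin(c) + cos(c)^2 + 55)^2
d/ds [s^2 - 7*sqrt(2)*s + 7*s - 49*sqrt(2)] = 2*s - 7*sqrt(2) + 7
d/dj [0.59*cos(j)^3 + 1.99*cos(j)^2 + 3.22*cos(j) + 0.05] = (1.77*sin(j)^2 - 3.98*cos(j) - 4.99)*sin(j)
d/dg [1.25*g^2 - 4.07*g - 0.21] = 2.5*g - 4.07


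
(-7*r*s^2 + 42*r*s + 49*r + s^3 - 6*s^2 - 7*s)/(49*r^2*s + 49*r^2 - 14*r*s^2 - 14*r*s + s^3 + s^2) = (7 - s)/(7*r - s)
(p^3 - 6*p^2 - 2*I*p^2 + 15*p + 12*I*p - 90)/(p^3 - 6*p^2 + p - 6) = (p^2 - 2*I*p + 15)/(p^2 + 1)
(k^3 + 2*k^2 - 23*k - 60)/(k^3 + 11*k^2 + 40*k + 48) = (k - 5)/(k + 4)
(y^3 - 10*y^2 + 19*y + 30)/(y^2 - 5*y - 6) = y - 5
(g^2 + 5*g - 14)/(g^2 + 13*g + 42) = (g - 2)/(g + 6)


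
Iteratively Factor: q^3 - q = (q - 1)*(q^2 + q) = q*(q - 1)*(q + 1)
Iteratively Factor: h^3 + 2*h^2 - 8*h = (h + 4)*(h^2 - 2*h) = (h - 2)*(h + 4)*(h)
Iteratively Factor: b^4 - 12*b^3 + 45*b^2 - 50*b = (b - 2)*(b^3 - 10*b^2 + 25*b) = b*(b - 2)*(b^2 - 10*b + 25) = b*(b - 5)*(b - 2)*(b - 5)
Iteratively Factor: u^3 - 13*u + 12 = (u + 4)*(u^2 - 4*u + 3) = (u - 1)*(u + 4)*(u - 3)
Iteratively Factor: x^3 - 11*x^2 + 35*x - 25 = (x - 5)*(x^2 - 6*x + 5) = (x - 5)*(x - 1)*(x - 5)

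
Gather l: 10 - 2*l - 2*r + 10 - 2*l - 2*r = -4*l - 4*r + 20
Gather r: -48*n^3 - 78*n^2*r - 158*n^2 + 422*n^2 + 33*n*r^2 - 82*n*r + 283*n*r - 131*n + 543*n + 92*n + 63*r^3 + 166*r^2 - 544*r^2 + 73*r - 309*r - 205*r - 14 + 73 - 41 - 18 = -48*n^3 + 264*n^2 + 504*n + 63*r^3 + r^2*(33*n - 378) + r*(-78*n^2 + 201*n - 441)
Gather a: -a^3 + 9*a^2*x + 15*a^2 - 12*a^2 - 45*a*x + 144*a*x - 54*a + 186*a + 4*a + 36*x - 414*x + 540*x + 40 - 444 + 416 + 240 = -a^3 + a^2*(9*x + 3) + a*(99*x + 136) + 162*x + 252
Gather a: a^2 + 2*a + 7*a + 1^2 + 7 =a^2 + 9*a + 8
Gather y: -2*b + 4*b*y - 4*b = 4*b*y - 6*b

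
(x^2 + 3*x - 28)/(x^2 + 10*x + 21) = (x - 4)/(x + 3)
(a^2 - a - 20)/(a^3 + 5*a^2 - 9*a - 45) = (a^2 - a - 20)/(a^3 + 5*a^2 - 9*a - 45)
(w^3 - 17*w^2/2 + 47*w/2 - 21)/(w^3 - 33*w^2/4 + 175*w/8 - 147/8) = 4*(w - 2)/(4*w - 7)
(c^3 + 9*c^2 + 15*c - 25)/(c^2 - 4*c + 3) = (c^2 + 10*c + 25)/(c - 3)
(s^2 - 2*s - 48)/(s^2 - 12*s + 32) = (s + 6)/(s - 4)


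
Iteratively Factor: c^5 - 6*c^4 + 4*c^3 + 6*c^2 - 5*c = (c - 5)*(c^4 - c^3 - c^2 + c) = (c - 5)*(c + 1)*(c^3 - 2*c^2 + c) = (c - 5)*(c - 1)*(c + 1)*(c^2 - c) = c*(c - 5)*(c - 1)*(c + 1)*(c - 1)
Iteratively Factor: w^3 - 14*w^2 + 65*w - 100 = (w - 4)*(w^2 - 10*w + 25) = (w - 5)*(w - 4)*(w - 5)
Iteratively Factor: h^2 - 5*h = (h)*(h - 5)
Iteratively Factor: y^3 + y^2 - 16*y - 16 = (y - 4)*(y^2 + 5*y + 4) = (y - 4)*(y + 4)*(y + 1)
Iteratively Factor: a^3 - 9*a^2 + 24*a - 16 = (a - 1)*(a^2 - 8*a + 16) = (a - 4)*(a - 1)*(a - 4)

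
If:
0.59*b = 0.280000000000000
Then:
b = 0.47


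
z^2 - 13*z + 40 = (z - 8)*(z - 5)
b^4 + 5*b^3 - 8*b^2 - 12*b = b*(b - 2)*(b + 1)*(b + 6)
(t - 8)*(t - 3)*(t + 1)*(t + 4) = t^4 - 6*t^3 - 27*t^2 + 76*t + 96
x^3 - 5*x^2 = x^2*(x - 5)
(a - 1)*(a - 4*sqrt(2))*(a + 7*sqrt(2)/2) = a^3 - a^2 - sqrt(2)*a^2/2 - 28*a + sqrt(2)*a/2 + 28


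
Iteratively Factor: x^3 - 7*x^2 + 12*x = (x - 4)*(x^2 - 3*x) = x*(x - 4)*(x - 3)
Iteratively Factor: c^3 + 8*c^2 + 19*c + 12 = (c + 4)*(c^2 + 4*c + 3) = (c + 1)*(c + 4)*(c + 3)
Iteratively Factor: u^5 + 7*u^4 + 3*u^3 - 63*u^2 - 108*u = (u - 3)*(u^4 + 10*u^3 + 33*u^2 + 36*u) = (u - 3)*(u + 3)*(u^3 + 7*u^2 + 12*u) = (u - 3)*(u + 3)*(u + 4)*(u^2 + 3*u) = (u - 3)*(u + 3)^2*(u + 4)*(u)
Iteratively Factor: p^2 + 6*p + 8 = (p + 4)*(p + 2)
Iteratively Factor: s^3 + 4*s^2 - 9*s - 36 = (s - 3)*(s^2 + 7*s + 12) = (s - 3)*(s + 4)*(s + 3)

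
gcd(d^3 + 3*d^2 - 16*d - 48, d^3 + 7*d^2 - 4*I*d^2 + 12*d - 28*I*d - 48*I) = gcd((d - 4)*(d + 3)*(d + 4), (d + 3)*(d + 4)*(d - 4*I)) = d^2 + 7*d + 12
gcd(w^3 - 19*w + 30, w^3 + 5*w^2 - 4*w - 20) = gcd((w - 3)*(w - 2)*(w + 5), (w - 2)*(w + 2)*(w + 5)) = w^2 + 3*w - 10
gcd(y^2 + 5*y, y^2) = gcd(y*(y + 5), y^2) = y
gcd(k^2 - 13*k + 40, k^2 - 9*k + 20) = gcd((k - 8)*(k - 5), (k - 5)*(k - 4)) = k - 5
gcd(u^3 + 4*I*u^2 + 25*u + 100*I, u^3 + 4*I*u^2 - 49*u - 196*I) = u + 4*I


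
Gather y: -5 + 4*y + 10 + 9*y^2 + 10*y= 9*y^2 + 14*y + 5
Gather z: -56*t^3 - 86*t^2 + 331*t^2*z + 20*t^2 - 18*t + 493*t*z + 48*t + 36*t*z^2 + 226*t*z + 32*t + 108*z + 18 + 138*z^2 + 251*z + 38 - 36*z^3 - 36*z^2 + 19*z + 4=-56*t^3 - 66*t^2 + 62*t - 36*z^3 + z^2*(36*t + 102) + z*(331*t^2 + 719*t + 378) + 60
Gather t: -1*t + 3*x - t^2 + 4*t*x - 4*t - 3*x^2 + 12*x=-t^2 + t*(4*x - 5) - 3*x^2 + 15*x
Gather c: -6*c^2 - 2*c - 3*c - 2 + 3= -6*c^2 - 5*c + 1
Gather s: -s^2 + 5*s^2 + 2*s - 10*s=4*s^2 - 8*s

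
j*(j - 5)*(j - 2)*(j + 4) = j^4 - 3*j^3 - 18*j^2 + 40*j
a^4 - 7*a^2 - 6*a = a*(a - 3)*(a + 1)*(a + 2)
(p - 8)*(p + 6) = p^2 - 2*p - 48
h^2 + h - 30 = (h - 5)*(h + 6)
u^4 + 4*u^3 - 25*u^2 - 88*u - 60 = (u - 5)*(u + 1)*(u + 2)*(u + 6)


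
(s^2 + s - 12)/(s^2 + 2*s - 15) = (s + 4)/(s + 5)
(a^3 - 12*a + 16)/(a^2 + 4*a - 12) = (a^2 + 2*a - 8)/(a + 6)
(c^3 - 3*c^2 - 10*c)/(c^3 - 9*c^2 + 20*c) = (c + 2)/(c - 4)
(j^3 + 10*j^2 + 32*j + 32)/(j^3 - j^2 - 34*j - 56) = (j + 4)/(j - 7)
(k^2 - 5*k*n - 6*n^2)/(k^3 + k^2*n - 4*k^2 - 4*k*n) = (k - 6*n)/(k*(k - 4))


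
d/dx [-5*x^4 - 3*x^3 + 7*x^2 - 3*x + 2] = -20*x^3 - 9*x^2 + 14*x - 3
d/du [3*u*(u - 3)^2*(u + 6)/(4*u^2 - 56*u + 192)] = 3*(u^5 - 21*u^4 + 96*u^3 + 162*u^2 - 1296*u + 1296)/(2*(u^4 - 28*u^3 + 292*u^2 - 1344*u + 2304))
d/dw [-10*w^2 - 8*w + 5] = -20*w - 8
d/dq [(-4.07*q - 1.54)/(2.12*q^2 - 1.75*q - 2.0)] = (8.6284*q^2 + 6.5296*q + 5.445)/(4.4944*q^4 - 7.42*q^3 - 5.4175*q^2 + 7.0*q + 4.0)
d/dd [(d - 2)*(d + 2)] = 2*d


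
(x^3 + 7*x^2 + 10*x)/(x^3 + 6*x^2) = (x^2 + 7*x + 10)/(x*(x + 6))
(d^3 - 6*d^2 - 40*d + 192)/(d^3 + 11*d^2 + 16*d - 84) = (d^2 - 12*d + 32)/(d^2 + 5*d - 14)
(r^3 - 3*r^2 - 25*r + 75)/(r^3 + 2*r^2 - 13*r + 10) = (r^2 - 8*r + 15)/(r^2 - 3*r + 2)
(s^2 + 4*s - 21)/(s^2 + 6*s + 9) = (s^2 + 4*s - 21)/(s^2 + 6*s + 9)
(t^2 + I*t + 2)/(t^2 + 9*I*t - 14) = (t - I)/(t + 7*I)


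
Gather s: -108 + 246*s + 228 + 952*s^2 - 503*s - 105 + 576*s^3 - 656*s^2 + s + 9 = 576*s^3 + 296*s^2 - 256*s + 24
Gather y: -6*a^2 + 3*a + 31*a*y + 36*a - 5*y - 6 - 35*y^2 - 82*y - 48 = -6*a^2 + 39*a - 35*y^2 + y*(31*a - 87) - 54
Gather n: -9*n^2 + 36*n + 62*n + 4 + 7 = -9*n^2 + 98*n + 11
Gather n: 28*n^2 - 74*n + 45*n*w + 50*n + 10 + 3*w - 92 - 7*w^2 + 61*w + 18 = 28*n^2 + n*(45*w - 24) - 7*w^2 + 64*w - 64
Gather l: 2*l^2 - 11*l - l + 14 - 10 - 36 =2*l^2 - 12*l - 32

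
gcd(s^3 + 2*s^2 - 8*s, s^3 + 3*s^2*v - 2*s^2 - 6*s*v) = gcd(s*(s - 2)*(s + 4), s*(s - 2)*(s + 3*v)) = s^2 - 2*s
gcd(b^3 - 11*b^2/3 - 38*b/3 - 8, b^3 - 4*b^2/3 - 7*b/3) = b + 1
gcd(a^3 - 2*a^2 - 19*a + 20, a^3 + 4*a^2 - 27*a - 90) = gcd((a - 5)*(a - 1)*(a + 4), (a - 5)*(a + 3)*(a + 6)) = a - 5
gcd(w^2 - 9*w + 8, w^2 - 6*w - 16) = w - 8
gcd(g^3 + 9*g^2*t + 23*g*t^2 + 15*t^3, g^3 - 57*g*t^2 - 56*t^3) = g + t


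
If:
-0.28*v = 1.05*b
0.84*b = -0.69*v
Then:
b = 0.00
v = 0.00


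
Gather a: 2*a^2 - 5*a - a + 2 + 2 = 2*a^2 - 6*a + 4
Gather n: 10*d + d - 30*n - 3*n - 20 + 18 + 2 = 11*d - 33*n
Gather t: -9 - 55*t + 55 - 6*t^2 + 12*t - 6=-6*t^2 - 43*t + 40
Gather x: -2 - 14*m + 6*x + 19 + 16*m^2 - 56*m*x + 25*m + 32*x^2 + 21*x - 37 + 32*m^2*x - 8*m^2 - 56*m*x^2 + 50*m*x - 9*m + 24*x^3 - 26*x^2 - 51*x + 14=8*m^2 + 2*m + 24*x^3 + x^2*(6 - 56*m) + x*(32*m^2 - 6*m - 24) - 6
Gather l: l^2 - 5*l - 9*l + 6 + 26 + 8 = l^2 - 14*l + 40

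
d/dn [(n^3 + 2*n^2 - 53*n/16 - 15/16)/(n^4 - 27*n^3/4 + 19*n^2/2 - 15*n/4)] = (-64*n^6 - 256*n^5 + 2108*n^4 - 3102*n^3 + 319*n^2 + 1140*n - 225)/(4*n^2*(16*n^6 - 216*n^5 + 1033*n^4 - 2172*n^3 + 2254*n^2 - 1140*n + 225))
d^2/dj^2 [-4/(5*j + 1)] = -200/(5*j + 1)^3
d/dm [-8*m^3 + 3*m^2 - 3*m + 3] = -24*m^2 + 6*m - 3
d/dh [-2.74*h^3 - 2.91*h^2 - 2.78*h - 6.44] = -8.22*h^2 - 5.82*h - 2.78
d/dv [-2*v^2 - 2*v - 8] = -4*v - 2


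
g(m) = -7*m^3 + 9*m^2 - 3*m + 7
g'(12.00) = -2811.00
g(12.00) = -10829.00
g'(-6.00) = -867.00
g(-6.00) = 1861.00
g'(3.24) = -165.13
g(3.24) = -146.33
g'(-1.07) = -46.30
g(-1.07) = 29.09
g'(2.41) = -81.59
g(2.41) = -45.94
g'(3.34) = -177.15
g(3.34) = -163.44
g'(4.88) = -415.26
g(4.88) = -606.81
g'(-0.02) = -3.37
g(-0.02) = 7.06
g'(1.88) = -43.38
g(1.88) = -13.34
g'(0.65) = -0.17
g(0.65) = 6.93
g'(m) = -21*m^2 + 18*m - 3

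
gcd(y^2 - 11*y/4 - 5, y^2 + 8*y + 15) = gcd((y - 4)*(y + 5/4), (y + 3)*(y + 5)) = 1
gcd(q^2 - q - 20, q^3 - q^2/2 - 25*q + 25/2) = q - 5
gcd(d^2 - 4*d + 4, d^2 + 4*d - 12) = d - 2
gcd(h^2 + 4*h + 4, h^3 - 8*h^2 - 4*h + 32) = h + 2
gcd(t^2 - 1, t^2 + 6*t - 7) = t - 1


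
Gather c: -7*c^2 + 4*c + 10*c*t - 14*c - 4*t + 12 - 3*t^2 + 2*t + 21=-7*c^2 + c*(10*t - 10) - 3*t^2 - 2*t + 33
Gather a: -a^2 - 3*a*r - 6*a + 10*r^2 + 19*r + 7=-a^2 + a*(-3*r - 6) + 10*r^2 + 19*r + 7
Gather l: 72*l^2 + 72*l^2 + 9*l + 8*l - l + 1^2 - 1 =144*l^2 + 16*l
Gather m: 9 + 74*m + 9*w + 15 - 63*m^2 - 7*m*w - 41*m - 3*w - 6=-63*m^2 + m*(33 - 7*w) + 6*w + 18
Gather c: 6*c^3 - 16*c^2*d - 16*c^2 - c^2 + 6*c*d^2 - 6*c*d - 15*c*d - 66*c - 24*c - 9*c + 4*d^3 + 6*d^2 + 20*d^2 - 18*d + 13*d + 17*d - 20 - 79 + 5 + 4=6*c^3 + c^2*(-16*d - 17) + c*(6*d^2 - 21*d - 99) + 4*d^3 + 26*d^2 + 12*d - 90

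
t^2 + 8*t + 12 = (t + 2)*(t + 6)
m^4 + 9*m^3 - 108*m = m*(m - 3)*(m + 6)^2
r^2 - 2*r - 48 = (r - 8)*(r + 6)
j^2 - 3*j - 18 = (j - 6)*(j + 3)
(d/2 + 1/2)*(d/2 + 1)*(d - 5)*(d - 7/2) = d^4/4 - 11*d^3/8 - 3*d^2/2 + 71*d/8 + 35/4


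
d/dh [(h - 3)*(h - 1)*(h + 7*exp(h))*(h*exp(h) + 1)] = h^4*exp(h) + 14*h^3*exp(2*h) - 35*h^2*exp(2*h) - 2*h^2*exp(h) + 3*h^2 - 14*h*exp(2*h) - 8*h*exp(h) - 8*h + 21*exp(2*h) - 7*exp(h) + 3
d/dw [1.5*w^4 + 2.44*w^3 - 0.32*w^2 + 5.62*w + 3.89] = 6.0*w^3 + 7.32*w^2 - 0.64*w + 5.62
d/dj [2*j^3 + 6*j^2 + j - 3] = 6*j^2 + 12*j + 1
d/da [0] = 0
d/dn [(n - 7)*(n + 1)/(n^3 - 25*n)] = (-n^4 + 12*n^3 - 4*n^2 - 175)/(n^2*(n^4 - 50*n^2 + 625))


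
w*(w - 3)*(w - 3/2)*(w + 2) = w^4 - 5*w^3/2 - 9*w^2/2 + 9*w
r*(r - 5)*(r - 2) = r^3 - 7*r^2 + 10*r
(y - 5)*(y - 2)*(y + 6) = y^3 - y^2 - 32*y + 60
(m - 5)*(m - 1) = m^2 - 6*m + 5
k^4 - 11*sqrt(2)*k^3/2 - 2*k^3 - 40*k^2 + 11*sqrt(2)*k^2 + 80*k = k*(k - 2)*(k - 8*sqrt(2))*(k + 5*sqrt(2)/2)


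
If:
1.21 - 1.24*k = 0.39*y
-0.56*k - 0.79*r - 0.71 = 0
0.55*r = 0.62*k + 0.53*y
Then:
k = 3.17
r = -3.14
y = -6.97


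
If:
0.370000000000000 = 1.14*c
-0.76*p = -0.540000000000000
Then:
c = 0.32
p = 0.71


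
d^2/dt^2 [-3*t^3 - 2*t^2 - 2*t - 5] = -18*t - 4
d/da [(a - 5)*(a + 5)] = 2*a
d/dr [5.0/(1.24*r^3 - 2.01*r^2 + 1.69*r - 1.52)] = (-18.6*r^2 + 20.1*r - 8.45)/(1.24*r^3 - 2.01*r^2 + 1.69*r - 1.52)^2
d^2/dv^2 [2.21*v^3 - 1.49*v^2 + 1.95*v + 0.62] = 13.26*v - 2.98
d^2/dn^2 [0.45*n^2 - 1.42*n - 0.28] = 0.900000000000000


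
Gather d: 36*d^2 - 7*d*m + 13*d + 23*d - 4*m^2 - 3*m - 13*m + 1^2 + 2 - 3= 36*d^2 + d*(36 - 7*m) - 4*m^2 - 16*m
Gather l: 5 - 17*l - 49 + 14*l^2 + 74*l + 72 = 14*l^2 + 57*l + 28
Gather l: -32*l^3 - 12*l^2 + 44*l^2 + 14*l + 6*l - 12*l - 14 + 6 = -32*l^3 + 32*l^2 + 8*l - 8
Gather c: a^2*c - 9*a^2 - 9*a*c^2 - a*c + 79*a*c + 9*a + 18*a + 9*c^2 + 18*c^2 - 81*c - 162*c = -9*a^2 + 27*a + c^2*(27 - 9*a) + c*(a^2 + 78*a - 243)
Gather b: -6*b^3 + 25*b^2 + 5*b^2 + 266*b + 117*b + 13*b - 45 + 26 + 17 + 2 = -6*b^3 + 30*b^2 + 396*b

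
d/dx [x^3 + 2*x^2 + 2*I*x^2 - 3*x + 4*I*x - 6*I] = 3*x^2 + 4*x*(1 + I) - 3 + 4*I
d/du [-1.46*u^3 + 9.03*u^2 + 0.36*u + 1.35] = -4.38*u^2 + 18.06*u + 0.36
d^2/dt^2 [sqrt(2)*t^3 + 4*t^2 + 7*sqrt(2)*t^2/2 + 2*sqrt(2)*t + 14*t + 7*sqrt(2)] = 6*sqrt(2)*t + 8 + 7*sqrt(2)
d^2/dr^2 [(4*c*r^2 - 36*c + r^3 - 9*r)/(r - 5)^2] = 4*(20*c*r - 4*c + 33*r - 45)/(r^4 - 20*r^3 + 150*r^2 - 500*r + 625)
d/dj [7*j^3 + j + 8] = 21*j^2 + 1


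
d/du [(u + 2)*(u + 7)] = 2*u + 9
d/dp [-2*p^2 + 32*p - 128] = 32 - 4*p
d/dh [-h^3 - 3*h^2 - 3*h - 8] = -3*h^2 - 6*h - 3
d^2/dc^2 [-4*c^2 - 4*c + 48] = -8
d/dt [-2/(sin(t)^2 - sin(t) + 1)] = 2*(2*sin(t) - 1)*cos(t)/(sin(t)^2 - sin(t) + 1)^2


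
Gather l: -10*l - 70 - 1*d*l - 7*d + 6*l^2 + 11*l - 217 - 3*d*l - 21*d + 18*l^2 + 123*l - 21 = -28*d + 24*l^2 + l*(124 - 4*d) - 308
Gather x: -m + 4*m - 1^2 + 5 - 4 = 3*m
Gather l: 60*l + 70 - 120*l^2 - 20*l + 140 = -120*l^2 + 40*l + 210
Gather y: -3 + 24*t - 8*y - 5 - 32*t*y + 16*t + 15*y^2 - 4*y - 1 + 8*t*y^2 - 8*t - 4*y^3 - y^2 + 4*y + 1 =32*t - 4*y^3 + y^2*(8*t + 14) + y*(-32*t - 8) - 8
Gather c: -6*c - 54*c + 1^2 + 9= 10 - 60*c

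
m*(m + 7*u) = m^2 + 7*m*u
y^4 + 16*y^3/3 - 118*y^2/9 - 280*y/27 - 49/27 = (y - 7/3)*(y + 1/3)^2*(y + 7)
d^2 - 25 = (d - 5)*(d + 5)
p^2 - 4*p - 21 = (p - 7)*(p + 3)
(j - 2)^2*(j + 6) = j^3 + 2*j^2 - 20*j + 24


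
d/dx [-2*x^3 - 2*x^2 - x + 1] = -6*x^2 - 4*x - 1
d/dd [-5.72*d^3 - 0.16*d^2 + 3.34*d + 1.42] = -17.16*d^2 - 0.32*d + 3.34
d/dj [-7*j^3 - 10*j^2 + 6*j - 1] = -21*j^2 - 20*j + 6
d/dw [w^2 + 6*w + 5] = 2*w + 6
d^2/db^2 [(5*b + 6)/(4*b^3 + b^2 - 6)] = 2*(4*b^2*(5*b + 6)*(6*b + 1)^2 - (60*b^2 + 10*b + (5*b + 6)*(12*b + 1))*(4*b^3 + b^2 - 6))/(4*b^3 + b^2 - 6)^3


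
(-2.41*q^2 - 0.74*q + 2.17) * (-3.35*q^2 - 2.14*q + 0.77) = 8.0735*q^4 + 7.6364*q^3 - 7.5416*q^2 - 5.2136*q + 1.6709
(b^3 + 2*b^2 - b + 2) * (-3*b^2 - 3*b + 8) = -3*b^5 - 9*b^4 + 5*b^3 + 13*b^2 - 14*b + 16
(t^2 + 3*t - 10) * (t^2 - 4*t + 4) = t^4 - t^3 - 18*t^2 + 52*t - 40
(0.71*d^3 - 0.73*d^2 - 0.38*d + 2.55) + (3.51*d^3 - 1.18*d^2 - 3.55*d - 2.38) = 4.22*d^3 - 1.91*d^2 - 3.93*d + 0.17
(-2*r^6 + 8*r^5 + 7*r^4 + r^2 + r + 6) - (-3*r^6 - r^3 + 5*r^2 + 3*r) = r^6 + 8*r^5 + 7*r^4 + r^3 - 4*r^2 - 2*r + 6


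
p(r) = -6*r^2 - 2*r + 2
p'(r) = -12*r - 2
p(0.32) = 0.75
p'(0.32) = -5.84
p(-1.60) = -10.16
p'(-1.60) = 17.20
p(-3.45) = -62.52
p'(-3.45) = 39.40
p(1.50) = -14.50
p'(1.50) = -20.00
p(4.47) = -126.83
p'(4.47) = -55.64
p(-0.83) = -0.47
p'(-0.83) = 7.96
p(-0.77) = -0.02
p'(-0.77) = 7.24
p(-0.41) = 1.81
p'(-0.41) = 2.92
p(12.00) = -886.00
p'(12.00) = -146.00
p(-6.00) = -202.00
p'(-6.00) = 70.00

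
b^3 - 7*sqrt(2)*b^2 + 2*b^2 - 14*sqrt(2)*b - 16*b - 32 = (b + 2)*(b - 8*sqrt(2))*(b + sqrt(2))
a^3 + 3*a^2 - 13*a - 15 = (a - 3)*(a + 1)*(a + 5)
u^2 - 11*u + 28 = (u - 7)*(u - 4)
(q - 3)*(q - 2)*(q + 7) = q^3 + 2*q^2 - 29*q + 42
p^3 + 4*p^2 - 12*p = p*(p - 2)*(p + 6)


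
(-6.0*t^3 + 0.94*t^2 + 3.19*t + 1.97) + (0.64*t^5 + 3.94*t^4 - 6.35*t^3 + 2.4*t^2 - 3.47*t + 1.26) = 0.64*t^5 + 3.94*t^4 - 12.35*t^3 + 3.34*t^2 - 0.28*t + 3.23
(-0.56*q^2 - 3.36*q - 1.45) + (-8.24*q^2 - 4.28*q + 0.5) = -8.8*q^2 - 7.64*q - 0.95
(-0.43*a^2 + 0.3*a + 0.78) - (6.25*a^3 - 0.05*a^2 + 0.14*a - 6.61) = -6.25*a^3 - 0.38*a^2 + 0.16*a + 7.39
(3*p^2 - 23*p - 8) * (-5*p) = -15*p^3 + 115*p^2 + 40*p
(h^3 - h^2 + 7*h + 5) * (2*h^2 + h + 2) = 2*h^5 - h^4 + 15*h^3 + 15*h^2 + 19*h + 10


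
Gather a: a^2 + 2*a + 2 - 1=a^2 + 2*a + 1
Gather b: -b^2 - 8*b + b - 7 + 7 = -b^2 - 7*b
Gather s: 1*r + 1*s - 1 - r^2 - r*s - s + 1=-r^2 - r*s + r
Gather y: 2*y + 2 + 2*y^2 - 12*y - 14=2*y^2 - 10*y - 12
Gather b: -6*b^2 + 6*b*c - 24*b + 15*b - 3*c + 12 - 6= -6*b^2 + b*(6*c - 9) - 3*c + 6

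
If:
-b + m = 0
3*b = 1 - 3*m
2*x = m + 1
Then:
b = 1/6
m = 1/6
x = 7/12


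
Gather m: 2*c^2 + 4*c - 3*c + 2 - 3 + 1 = 2*c^2 + c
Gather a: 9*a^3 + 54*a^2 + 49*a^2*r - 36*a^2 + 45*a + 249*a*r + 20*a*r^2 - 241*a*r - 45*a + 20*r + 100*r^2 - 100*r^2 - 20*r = 9*a^3 + a^2*(49*r + 18) + a*(20*r^2 + 8*r)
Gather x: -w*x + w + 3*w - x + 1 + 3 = 4*w + x*(-w - 1) + 4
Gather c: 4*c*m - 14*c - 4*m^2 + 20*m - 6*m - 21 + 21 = c*(4*m - 14) - 4*m^2 + 14*m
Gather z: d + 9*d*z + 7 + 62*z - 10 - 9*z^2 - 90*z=d - 9*z^2 + z*(9*d - 28) - 3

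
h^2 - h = h*(h - 1)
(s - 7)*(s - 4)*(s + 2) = s^3 - 9*s^2 + 6*s + 56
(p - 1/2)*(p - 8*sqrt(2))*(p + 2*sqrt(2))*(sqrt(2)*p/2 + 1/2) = sqrt(2)*p^4/2 - 11*p^3/2 - sqrt(2)*p^3/4 - 19*sqrt(2)*p^2 + 11*p^2/4 - 16*p + 19*sqrt(2)*p/2 + 8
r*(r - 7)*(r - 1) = r^3 - 8*r^2 + 7*r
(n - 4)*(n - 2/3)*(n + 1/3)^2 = n^4 - 4*n^3 - n^2/3 + 34*n/27 + 8/27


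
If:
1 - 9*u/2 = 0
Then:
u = 2/9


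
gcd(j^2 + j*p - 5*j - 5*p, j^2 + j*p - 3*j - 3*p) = j + p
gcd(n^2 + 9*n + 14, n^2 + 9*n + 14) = n^2 + 9*n + 14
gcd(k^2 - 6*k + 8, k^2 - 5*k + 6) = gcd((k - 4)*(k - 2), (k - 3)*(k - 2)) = k - 2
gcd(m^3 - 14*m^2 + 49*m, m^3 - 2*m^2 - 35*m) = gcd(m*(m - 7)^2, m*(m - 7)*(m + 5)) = m^2 - 7*m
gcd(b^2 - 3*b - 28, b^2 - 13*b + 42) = b - 7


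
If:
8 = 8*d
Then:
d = 1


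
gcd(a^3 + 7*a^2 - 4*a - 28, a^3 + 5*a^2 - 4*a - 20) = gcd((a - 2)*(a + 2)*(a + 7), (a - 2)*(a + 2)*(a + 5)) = a^2 - 4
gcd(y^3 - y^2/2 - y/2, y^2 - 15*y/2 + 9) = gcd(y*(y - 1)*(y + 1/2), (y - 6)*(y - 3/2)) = 1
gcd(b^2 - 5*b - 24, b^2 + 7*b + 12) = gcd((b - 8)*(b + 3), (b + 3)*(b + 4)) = b + 3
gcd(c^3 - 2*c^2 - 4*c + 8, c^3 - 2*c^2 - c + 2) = c - 2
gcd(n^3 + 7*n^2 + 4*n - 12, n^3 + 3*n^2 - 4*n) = n - 1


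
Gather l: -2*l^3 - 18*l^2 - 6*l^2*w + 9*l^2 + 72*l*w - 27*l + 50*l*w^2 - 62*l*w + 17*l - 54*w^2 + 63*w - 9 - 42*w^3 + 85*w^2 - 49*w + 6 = -2*l^3 + l^2*(-6*w - 9) + l*(50*w^2 + 10*w - 10) - 42*w^3 + 31*w^2 + 14*w - 3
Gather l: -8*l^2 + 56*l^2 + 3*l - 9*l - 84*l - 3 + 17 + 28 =48*l^2 - 90*l + 42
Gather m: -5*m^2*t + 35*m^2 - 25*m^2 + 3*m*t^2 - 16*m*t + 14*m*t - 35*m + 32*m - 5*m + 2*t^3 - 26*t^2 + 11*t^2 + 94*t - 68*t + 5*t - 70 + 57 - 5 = m^2*(10 - 5*t) + m*(3*t^2 - 2*t - 8) + 2*t^3 - 15*t^2 + 31*t - 18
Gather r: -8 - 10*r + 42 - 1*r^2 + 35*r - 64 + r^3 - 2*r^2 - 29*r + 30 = r^3 - 3*r^2 - 4*r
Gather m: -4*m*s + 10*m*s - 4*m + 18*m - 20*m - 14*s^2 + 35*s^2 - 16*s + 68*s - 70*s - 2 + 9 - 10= m*(6*s - 6) + 21*s^2 - 18*s - 3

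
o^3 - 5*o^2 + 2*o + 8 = (o - 4)*(o - 2)*(o + 1)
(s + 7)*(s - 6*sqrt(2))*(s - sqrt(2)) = s^3 - 7*sqrt(2)*s^2 + 7*s^2 - 49*sqrt(2)*s + 12*s + 84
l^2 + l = l*(l + 1)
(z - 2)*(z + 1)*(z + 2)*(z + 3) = z^4 + 4*z^3 - z^2 - 16*z - 12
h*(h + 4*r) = h^2 + 4*h*r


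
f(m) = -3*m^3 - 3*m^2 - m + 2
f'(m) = -9*m^2 - 6*m - 1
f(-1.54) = 7.38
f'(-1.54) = -13.10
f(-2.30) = 24.93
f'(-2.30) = -34.81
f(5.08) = -473.79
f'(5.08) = -263.74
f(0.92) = -3.80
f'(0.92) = -14.14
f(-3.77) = 123.88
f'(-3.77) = -106.30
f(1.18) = -8.29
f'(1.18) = -20.61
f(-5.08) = 322.95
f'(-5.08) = -202.78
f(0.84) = -2.73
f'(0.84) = -12.39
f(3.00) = -109.00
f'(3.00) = -100.00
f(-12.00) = 4766.00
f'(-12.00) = -1225.00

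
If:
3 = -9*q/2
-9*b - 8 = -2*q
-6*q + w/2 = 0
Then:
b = -28/27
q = -2/3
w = -8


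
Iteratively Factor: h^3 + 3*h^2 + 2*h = (h)*(h^2 + 3*h + 2) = h*(h + 1)*(h + 2)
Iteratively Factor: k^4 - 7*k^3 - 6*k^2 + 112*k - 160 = (k - 5)*(k^3 - 2*k^2 - 16*k + 32) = (k - 5)*(k - 4)*(k^2 + 2*k - 8) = (k - 5)*(k - 4)*(k + 4)*(k - 2)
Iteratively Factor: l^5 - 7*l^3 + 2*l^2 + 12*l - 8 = (l + 2)*(l^4 - 2*l^3 - 3*l^2 + 8*l - 4) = (l - 1)*(l + 2)*(l^3 - l^2 - 4*l + 4) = (l - 1)^2*(l + 2)*(l^2 - 4) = (l - 1)^2*(l + 2)^2*(l - 2)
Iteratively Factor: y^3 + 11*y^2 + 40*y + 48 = (y + 4)*(y^2 + 7*y + 12) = (y + 3)*(y + 4)*(y + 4)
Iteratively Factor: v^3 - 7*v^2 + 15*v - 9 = (v - 3)*(v^2 - 4*v + 3) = (v - 3)^2*(v - 1)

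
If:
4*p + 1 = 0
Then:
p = -1/4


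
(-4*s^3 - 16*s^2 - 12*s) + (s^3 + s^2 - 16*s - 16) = -3*s^3 - 15*s^2 - 28*s - 16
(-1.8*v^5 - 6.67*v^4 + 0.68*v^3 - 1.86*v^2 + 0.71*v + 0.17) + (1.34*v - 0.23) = -1.8*v^5 - 6.67*v^4 + 0.68*v^3 - 1.86*v^2 + 2.05*v - 0.06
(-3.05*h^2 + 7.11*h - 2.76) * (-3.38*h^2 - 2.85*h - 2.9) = 10.309*h^4 - 15.3393*h^3 - 2.0897*h^2 - 12.753*h + 8.004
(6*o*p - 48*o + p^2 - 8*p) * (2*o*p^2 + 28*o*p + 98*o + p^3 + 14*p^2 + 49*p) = 12*o^2*p^3 + 72*o^2*p^2 - 756*o^2*p - 4704*o^2 + 8*o*p^4 + 48*o*p^3 - 504*o*p^2 - 3136*o*p + p^5 + 6*p^4 - 63*p^3 - 392*p^2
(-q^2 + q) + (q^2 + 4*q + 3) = 5*q + 3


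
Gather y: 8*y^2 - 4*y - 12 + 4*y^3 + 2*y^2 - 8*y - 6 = 4*y^3 + 10*y^2 - 12*y - 18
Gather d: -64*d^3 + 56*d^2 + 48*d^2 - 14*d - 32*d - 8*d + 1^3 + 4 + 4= -64*d^3 + 104*d^2 - 54*d + 9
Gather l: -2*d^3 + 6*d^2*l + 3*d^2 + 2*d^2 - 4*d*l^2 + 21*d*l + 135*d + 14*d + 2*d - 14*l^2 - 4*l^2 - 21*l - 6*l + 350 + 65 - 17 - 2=-2*d^3 + 5*d^2 + 151*d + l^2*(-4*d - 18) + l*(6*d^2 + 21*d - 27) + 396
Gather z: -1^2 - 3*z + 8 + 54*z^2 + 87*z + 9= 54*z^2 + 84*z + 16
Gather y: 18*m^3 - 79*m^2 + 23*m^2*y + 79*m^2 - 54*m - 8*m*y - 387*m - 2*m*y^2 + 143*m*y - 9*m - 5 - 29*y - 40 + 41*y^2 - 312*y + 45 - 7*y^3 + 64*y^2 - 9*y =18*m^3 - 450*m - 7*y^3 + y^2*(105 - 2*m) + y*(23*m^2 + 135*m - 350)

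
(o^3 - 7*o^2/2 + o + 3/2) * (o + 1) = o^4 - 5*o^3/2 - 5*o^2/2 + 5*o/2 + 3/2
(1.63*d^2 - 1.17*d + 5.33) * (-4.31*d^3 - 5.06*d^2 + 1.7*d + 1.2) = -7.0253*d^5 - 3.2051*d^4 - 14.2811*d^3 - 27.0028*d^2 + 7.657*d + 6.396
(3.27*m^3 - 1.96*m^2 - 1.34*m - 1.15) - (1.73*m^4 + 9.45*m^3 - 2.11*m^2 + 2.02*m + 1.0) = -1.73*m^4 - 6.18*m^3 + 0.15*m^2 - 3.36*m - 2.15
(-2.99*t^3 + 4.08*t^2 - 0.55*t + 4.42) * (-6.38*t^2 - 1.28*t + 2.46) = 19.0762*t^5 - 22.2032*t^4 - 9.0688*t^3 - 17.4588*t^2 - 7.0106*t + 10.8732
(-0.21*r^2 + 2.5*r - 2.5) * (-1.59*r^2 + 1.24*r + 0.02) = 0.3339*r^4 - 4.2354*r^3 + 7.0708*r^2 - 3.05*r - 0.05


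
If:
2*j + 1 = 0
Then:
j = -1/2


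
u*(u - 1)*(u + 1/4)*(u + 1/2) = u^4 - u^3/4 - 5*u^2/8 - u/8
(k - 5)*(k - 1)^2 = k^3 - 7*k^2 + 11*k - 5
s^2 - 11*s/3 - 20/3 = (s - 5)*(s + 4/3)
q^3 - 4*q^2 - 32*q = q*(q - 8)*(q + 4)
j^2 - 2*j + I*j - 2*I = (j - 2)*(j + I)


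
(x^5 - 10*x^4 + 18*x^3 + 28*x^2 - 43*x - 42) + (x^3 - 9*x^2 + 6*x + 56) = x^5 - 10*x^4 + 19*x^3 + 19*x^2 - 37*x + 14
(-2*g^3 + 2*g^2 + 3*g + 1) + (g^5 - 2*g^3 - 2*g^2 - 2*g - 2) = g^5 - 4*g^3 + g - 1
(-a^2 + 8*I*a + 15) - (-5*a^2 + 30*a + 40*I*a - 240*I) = 4*a^2 - 30*a - 32*I*a + 15 + 240*I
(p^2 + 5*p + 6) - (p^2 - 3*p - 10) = 8*p + 16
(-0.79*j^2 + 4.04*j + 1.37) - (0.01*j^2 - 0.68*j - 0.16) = -0.8*j^2 + 4.72*j + 1.53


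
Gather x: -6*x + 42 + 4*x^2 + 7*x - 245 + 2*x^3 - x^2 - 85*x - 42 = 2*x^3 + 3*x^2 - 84*x - 245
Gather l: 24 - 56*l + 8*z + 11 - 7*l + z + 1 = -63*l + 9*z + 36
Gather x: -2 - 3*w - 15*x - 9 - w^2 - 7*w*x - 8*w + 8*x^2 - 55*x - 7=-w^2 - 11*w + 8*x^2 + x*(-7*w - 70) - 18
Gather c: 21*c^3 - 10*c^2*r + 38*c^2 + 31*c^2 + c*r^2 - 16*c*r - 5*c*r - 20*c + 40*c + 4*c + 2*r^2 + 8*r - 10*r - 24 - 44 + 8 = 21*c^3 + c^2*(69 - 10*r) + c*(r^2 - 21*r + 24) + 2*r^2 - 2*r - 60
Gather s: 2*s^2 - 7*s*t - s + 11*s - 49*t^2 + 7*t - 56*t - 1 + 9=2*s^2 + s*(10 - 7*t) - 49*t^2 - 49*t + 8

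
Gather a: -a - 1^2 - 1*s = -a - s - 1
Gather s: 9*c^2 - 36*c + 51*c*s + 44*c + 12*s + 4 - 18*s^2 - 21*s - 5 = 9*c^2 + 8*c - 18*s^2 + s*(51*c - 9) - 1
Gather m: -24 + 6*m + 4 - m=5*m - 20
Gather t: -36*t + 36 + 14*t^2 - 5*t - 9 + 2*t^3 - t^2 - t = 2*t^3 + 13*t^2 - 42*t + 27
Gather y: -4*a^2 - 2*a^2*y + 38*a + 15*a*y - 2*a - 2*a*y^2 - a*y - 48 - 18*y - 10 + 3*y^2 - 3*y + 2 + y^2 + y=-4*a^2 + 36*a + y^2*(4 - 2*a) + y*(-2*a^2 + 14*a - 20) - 56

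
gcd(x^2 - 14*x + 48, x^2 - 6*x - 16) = x - 8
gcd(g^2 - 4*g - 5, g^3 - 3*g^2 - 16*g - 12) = g + 1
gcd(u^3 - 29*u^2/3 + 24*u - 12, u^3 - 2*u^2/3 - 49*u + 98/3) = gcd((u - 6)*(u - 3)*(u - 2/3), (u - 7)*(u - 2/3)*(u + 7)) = u - 2/3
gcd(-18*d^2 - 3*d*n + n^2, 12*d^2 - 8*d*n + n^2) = 6*d - n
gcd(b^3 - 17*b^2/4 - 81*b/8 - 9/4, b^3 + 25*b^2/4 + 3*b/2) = b + 1/4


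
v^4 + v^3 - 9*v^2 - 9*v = v*(v - 3)*(v + 1)*(v + 3)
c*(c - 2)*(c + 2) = c^3 - 4*c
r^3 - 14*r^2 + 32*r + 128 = (r - 8)^2*(r + 2)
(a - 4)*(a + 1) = a^2 - 3*a - 4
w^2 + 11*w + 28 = (w + 4)*(w + 7)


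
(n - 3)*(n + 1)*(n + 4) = n^3 + 2*n^2 - 11*n - 12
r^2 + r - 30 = (r - 5)*(r + 6)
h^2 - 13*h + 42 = (h - 7)*(h - 6)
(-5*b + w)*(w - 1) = -5*b*w + 5*b + w^2 - w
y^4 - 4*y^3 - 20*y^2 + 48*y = y*(y - 6)*(y - 2)*(y + 4)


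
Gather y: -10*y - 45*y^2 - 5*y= -45*y^2 - 15*y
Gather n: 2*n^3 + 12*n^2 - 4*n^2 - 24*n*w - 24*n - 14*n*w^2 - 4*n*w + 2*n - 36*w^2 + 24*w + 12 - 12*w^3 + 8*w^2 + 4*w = 2*n^3 + 8*n^2 + n*(-14*w^2 - 28*w - 22) - 12*w^3 - 28*w^2 + 28*w + 12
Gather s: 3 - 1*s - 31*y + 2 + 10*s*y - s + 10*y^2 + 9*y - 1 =s*(10*y - 2) + 10*y^2 - 22*y + 4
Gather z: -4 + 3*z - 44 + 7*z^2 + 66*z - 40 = 7*z^2 + 69*z - 88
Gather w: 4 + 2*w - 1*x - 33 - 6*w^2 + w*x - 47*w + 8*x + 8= -6*w^2 + w*(x - 45) + 7*x - 21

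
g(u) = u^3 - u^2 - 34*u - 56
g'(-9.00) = 227.00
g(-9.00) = -560.00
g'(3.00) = -13.00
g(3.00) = -140.00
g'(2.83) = -15.63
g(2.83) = -137.56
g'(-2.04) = -17.44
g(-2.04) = 0.71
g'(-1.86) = -19.90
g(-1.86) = -2.65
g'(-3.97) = 21.22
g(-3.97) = 0.65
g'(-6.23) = 94.90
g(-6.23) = -124.80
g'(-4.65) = 40.17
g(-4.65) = -20.07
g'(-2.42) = -11.59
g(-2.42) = 6.25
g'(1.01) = -32.96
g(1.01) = -90.33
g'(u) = 3*u^2 - 2*u - 34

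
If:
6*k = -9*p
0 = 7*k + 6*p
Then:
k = 0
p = 0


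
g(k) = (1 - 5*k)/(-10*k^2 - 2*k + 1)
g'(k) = (1 - 5*k)*(20*k + 2)/(-10*k^2 - 2*k + 1)^2 - 5/(-10*k^2 - 2*k + 1)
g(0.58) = 0.54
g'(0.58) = -0.66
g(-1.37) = -0.52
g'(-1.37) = -0.55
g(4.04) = 0.11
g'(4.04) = -0.03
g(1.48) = 0.27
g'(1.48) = -0.15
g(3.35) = 0.13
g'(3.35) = -0.04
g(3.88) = 0.12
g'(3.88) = -0.03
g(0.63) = 0.51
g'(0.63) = -0.57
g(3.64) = 0.12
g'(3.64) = -0.03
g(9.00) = 0.05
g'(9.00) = -0.00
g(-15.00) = -0.03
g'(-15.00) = 0.00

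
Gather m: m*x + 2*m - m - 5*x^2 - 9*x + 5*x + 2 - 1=m*(x + 1) - 5*x^2 - 4*x + 1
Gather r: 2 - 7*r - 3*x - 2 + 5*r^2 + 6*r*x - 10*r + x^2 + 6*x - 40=5*r^2 + r*(6*x - 17) + x^2 + 3*x - 40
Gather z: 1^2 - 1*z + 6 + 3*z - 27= 2*z - 20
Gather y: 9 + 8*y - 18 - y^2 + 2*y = -y^2 + 10*y - 9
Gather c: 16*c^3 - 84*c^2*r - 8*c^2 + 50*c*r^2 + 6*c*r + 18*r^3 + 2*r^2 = 16*c^3 + c^2*(-84*r - 8) + c*(50*r^2 + 6*r) + 18*r^3 + 2*r^2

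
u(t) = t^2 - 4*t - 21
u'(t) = 2*t - 4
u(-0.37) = -19.38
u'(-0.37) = -4.74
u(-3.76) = 8.18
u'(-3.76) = -11.52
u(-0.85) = -16.88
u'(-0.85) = -5.70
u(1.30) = -24.51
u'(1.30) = -1.40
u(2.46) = -24.79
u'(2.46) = 0.92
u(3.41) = -23.01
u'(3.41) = 2.82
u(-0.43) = -19.10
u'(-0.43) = -4.86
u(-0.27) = -19.85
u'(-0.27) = -4.54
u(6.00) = -9.00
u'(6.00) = 8.00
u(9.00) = 24.00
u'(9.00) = 14.00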